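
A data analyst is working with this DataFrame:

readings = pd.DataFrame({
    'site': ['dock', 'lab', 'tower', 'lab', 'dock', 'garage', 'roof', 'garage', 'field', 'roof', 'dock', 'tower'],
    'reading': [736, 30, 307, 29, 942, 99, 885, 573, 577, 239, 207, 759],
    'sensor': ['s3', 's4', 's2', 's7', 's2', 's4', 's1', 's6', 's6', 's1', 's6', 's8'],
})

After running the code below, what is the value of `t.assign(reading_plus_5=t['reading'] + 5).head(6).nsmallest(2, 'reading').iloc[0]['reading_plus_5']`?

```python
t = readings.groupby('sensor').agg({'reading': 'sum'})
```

34

group by sensor, sum of reading:
        reading
sensor         
s1         1124
s2         1249
s3          736
s4          129
s6         1357
s7           29
s8          759
add column reading_plus_5 = t['reading'] + 5:
        reading  reading_plus_5
sensor                         
s1         1124            1129
s2         1249            1254
s3          736             741
s4          129             134
s6         1357            1362
s7           29              34
s8          759             764
take first 6 rows:
        reading  reading_plus_5
sensor                         
s1         1124            1129
s2         1249            1254
s3          736             741
s4          129             134
s6         1357            1362
s7           29              34
take 2 rows with smallest reading:
        reading  reading_plus_5
sensor                         
s7           29              34
s4          129             134
The value at position 0, column 'reading_plus_5' is 34.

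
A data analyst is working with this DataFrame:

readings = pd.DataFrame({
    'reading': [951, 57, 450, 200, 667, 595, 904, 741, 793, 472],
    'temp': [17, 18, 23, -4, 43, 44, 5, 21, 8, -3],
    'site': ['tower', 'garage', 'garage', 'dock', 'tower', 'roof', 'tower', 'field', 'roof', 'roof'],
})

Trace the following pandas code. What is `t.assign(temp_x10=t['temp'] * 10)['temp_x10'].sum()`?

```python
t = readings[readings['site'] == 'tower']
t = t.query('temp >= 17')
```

600

filter rows where site == 'tower':
   reading  temp   site
0      951    17  tower
4      667    43  tower
6      904     5  tower
filter rows where temp >= 17:
   reading  temp   site
0      951    17  tower
4      667    43  tower
add column temp_x10 = t['temp'] * 10:
   reading  temp   site  temp_x10
0      951    17  tower       170
4      667    43  tower       430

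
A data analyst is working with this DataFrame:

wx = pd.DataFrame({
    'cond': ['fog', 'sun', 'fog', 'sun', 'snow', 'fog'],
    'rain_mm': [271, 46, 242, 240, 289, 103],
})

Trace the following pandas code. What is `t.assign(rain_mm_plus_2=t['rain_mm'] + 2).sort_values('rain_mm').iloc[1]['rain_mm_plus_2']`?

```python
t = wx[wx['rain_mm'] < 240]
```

105

filter rows where rain_mm < 240:
  cond  rain_mm
1  sun       46
5  fog      103
add column rain_mm_plus_2 = t['rain_mm'] + 2:
  cond  rain_mm  rain_mm_plus_2
1  sun       46              48
5  fog      103             105
sort by rain_mm:
  cond  rain_mm  rain_mm_plus_2
1  sun       46              48
5  fog      103             105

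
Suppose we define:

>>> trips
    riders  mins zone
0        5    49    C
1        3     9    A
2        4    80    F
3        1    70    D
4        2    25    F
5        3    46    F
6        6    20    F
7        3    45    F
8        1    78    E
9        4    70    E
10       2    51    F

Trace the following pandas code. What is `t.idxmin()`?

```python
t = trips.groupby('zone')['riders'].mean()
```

group by zone, mean of riders:
zone
A    3.000000
C    5.000000
D    1.000000
E    2.500000
F    3.333333
Name: riders, dtype: float64

D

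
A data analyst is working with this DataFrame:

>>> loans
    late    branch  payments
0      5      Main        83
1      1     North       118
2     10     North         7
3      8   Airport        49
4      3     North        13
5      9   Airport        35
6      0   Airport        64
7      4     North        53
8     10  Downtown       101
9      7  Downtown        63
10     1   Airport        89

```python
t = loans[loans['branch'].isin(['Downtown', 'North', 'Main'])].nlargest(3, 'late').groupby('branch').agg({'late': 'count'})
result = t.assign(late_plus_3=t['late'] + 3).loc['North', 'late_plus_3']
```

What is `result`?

filter rows where branch in ['Downtown', 'North', 'Main']:
   late    branch  payments
0     5      Main        83
1     1     North       118
2    10     North         7
4     3     North        13
7     4     North        53
8    10  Downtown       101
9     7  Downtown        63
take 3 rows with largest late:
   late    branch  payments
2    10     North         7
8    10  Downtown       101
9     7  Downtown        63
group by branch, count of late:
          late
branch        
Downtown     2
North        1
add column late_plus_3 = t['late'] + 3:
          late  late_plus_3
branch                     
Downtown     2            5
North        1            4
Hence 4.

4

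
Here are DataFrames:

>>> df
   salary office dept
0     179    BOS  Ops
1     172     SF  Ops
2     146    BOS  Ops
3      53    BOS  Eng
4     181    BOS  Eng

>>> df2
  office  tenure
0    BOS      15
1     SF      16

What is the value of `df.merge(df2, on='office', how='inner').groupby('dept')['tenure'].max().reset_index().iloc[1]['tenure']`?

merge on 'office' (how='inner') → 5 rows:
   salary office dept  tenure
0     179    BOS  Ops      15
1     172     SF  Ops      16
2     146    BOS  Ops      15
3      53    BOS  Eng      15
4     181    BOS  Eng      15
group by dept, max of tenure:
dept
Eng    15
Ops    16
Name: tenure, dtype: int64
reset_index():
  dept  tenure
0  Eng      15
1  Ops      16

16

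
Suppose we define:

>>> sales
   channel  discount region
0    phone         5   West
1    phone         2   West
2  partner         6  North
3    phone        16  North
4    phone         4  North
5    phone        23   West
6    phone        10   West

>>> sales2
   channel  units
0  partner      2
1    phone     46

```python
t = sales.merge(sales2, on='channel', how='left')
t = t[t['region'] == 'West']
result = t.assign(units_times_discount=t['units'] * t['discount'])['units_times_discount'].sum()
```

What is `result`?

1840

merge on 'channel' (how='left') → 7 rows:
   channel  discount region  units
0    phone         5   West     46
1    phone         2   West     46
2  partner         6  North      2
3    phone        16  North     46
4    phone         4  North     46
5    phone        23   West     46
6    phone        10   West     46
filter rows where region == 'West':
  channel  discount region  units
0   phone         5   West     46
1   phone         2   West     46
5   phone        23   West     46
6   phone        10   West     46
add column units_times_discount = t['units'] * t['discount']:
  channel  discount region  units  units_times_discount
0   phone         5   West     46                   230
1   phone         2   West     46                    92
5   phone        23   West     46                  1058
6   phone        10   West     46                   460
Finally, sum of column 'units_times_discount' = 1840.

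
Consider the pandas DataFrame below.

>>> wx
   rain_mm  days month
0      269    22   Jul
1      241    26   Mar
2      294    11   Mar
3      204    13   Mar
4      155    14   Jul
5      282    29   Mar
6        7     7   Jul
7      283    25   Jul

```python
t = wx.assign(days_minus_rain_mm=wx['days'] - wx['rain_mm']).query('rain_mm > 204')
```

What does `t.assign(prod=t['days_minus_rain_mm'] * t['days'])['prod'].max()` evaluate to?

-3113

add column days_minus_rain_mm = wx['days'] - wx['rain_mm']:
   rain_mm  days month  days_minus_rain_mm
0      269    22   Jul                -247
1      241    26   Mar                -215
2      294    11   Mar                -283
3      204    13   Mar                -191
4      155    14   Jul                -141
5      282    29   Mar                -253
6        7     7   Jul                   0
7      283    25   Jul                -258
filter rows where rain_mm > 204:
   rain_mm  days month  days_minus_rain_mm
0      269    22   Jul                -247
1      241    26   Mar                -215
2      294    11   Mar                -283
5      282    29   Mar                -253
7      283    25   Jul                -258
add column prod = t['days_minus_rain_mm'] * t['days']:
   rain_mm  days month  days_minus_rain_mm  prod
0      269    22   Jul                -247 -5434
1      241    26   Mar                -215 -5590
2      294    11   Mar                -283 -3113
5      282    29   Mar                -253 -7337
7      283    25   Jul                -258 -6450
max of column 'prod' → -3113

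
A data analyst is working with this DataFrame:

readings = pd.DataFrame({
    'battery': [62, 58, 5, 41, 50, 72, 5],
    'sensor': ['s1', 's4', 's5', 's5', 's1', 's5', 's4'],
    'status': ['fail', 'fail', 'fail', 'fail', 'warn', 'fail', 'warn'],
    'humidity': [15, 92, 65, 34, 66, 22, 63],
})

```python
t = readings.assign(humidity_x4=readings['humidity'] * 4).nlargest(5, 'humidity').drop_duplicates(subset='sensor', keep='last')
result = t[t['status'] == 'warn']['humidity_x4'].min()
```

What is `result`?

252

add column humidity_x4 = readings['humidity'] * 4:
   battery sensor status  humidity  humidity_x4
0       62     s1   fail        15           60
1       58     s4   fail        92          368
2        5     s5   fail        65          260
3       41     s5   fail        34          136
4       50     s1   warn        66          264
5       72     s5   fail        22           88
6        5     s4   warn        63          252
take 5 rows with largest humidity:
   battery sensor status  humidity  humidity_x4
1       58     s4   fail        92          368
4       50     s1   warn        66          264
2        5     s5   fail        65          260
6        5     s4   warn        63          252
3       41     s5   fail        34          136
drop duplicate sensor (keep=last):
   battery sensor status  humidity  humidity_x4
4       50     s1   warn        66          264
6        5     s4   warn        63          252
3       41     s5   fail        34          136
filter rows where status == 'warn':
   battery sensor status  humidity  humidity_x4
4       50     s1   warn        66          264
6        5     s4   warn        63          252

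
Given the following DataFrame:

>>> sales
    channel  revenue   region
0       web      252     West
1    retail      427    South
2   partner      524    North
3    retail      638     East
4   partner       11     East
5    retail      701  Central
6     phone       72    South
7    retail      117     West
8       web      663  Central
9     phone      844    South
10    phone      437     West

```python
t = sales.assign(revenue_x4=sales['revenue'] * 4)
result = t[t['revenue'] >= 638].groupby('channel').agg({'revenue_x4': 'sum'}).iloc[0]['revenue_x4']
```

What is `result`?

add column revenue_x4 = sales['revenue'] * 4:
    channel  revenue   region  revenue_x4
0       web      252     West        1008
1    retail      427    South        1708
2   partner      524    North        2096
3    retail      638     East        2552
4   partner       11     East          44
5    retail      701  Central        2804
6     phone       72    South         288
7    retail      117     West         468
8       web      663  Central        2652
9     phone      844    South        3376
10    phone      437     West        1748
filter rows where revenue >= 638:
  channel  revenue   region  revenue_x4
3  retail      638     East        2552
5  retail      701  Central        2804
8     web      663  Central        2652
9   phone      844    South        3376
group by channel, sum of revenue_x4:
         revenue_x4
channel            
phone          3376
retail         5356
web            2652

3376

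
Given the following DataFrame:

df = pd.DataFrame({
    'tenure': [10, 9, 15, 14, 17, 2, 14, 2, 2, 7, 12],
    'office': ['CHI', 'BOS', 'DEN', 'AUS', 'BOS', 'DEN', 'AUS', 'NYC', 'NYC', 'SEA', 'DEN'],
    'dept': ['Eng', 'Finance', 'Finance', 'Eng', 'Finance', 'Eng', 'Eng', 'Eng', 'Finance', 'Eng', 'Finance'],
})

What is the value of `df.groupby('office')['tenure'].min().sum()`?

44

group by office, min of tenure:
office
AUS    14
BOS     9
CHI    10
DEN     2
NYC     2
SEA     7
Name: tenure, dtype: int64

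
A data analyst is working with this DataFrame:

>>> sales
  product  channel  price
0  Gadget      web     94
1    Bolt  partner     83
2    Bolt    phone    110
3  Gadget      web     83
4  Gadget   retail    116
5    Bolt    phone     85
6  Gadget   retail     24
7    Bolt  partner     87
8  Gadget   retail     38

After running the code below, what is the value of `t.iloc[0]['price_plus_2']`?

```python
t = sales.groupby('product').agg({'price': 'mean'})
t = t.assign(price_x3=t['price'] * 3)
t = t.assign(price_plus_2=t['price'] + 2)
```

group by product, mean of price:
         price
product       
Bolt     91.25
Gadget   71.00
add column price_x3 = t['price'] * 3:
         price  price_x3
product                 
Bolt     91.25    273.75
Gadget   71.00    213.00
add column price_plus_2 = t['price'] + 2:
         price  price_x3  price_plus_2
product                               
Bolt     91.25    273.75         93.25
Gadget   71.00    213.00         73.00
Hence 93.25.

93.25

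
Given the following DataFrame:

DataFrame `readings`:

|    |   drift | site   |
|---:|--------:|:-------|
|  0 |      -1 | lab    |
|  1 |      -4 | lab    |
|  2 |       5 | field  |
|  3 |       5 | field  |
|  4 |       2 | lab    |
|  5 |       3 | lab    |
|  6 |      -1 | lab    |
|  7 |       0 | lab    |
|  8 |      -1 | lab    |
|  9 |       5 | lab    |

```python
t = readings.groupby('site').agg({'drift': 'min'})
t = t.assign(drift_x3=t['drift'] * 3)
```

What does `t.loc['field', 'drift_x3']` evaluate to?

15

group by site, min of drift:
       drift
site        
field      5
lab       -4
add column drift_x3 = t['drift'] * 3:
       drift  drift_x3
site                  
field      5        15
lab       -4       -12
So loc['field', 'drift_x3'] = 15.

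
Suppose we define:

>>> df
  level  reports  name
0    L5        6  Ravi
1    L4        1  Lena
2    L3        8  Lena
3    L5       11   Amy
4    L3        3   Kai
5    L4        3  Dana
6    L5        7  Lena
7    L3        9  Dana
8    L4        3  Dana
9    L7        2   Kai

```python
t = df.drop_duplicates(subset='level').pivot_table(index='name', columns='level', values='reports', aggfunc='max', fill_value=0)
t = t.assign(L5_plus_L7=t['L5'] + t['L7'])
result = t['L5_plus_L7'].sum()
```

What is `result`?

drop duplicate level (keep=first):
  level  reports  name
0    L5        6  Ravi
1    L4        1  Lena
2    L3        8  Lena
9    L7        2   Kai
pivot: rows=name, cols=level, max(reports):
level  L3  L4  L5  L7
name                 
Kai     0   0   0   2
Lena    8   1   0   0
Ravi    0   0   6   0
add column L5_plus_L7 = t['L5'] + t['L7']:
level  L3  L4  L5  L7  L5_plus_L7
name                             
Kai     0   0   0   2           2
Lena    8   1   0   0           0
Ravi    0   0   6   0           6
So sum() = 8.

8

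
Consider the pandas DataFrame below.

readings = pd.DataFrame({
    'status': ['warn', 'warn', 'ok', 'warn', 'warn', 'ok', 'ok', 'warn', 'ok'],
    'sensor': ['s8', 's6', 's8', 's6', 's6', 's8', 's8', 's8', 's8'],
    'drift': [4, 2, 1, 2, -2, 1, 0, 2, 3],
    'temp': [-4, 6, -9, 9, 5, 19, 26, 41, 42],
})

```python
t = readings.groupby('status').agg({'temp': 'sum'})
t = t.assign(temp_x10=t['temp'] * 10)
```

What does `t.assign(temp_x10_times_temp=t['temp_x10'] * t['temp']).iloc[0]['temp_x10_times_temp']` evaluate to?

60840

group by status, sum of temp:
        temp
status      
ok        78
warn      57
add column temp_x10 = t['temp'] * 10:
        temp  temp_x10
status                
ok        78       780
warn      57       570
add column temp_x10_times_temp = t['temp_x10'] * t['temp']:
        temp  temp_x10  temp_x10_times_temp
status                                     
ok        78       780                60840
warn      57       570                32490
value at position 0, column 'temp_x10_times_temp' → 60840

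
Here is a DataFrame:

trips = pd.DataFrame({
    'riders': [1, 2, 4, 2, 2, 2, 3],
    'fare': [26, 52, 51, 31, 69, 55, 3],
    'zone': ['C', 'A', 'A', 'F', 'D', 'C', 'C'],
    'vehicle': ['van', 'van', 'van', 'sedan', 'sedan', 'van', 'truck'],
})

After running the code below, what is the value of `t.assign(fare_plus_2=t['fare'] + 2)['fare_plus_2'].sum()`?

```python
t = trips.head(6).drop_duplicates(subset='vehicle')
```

61

take first 6 rows:
   riders  fare zone vehicle
0       1    26    C     van
1       2    52    A     van
2       4    51    A     van
3       2    31    F   sedan
4       2    69    D   sedan
5       2    55    C     van
drop duplicate vehicle (keep=first):
   riders  fare zone vehicle
0       1    26    C     van
3       2    31    F   sedan
add column fare_plus_2 = t['fare'] + 2:
   riders  fare zone vehicle  fare_plus_2
0       1    26    C     van           28
3       2    31    F   sedan           33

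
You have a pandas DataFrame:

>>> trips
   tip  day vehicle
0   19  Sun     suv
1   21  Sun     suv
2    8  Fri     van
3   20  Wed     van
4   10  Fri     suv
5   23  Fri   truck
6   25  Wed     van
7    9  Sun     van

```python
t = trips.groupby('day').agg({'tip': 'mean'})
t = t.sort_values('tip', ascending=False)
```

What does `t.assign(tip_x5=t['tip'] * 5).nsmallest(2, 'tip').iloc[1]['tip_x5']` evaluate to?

81.6666666667

group by day, mean of tip:
           tip
day           
Fri  13.666667
Sun  16.333333
Wed  22.500000
sort by tip descending:
           tip
day           
Wed  22.500000
Sun  16.333333
Fri  13.666667
add column tip_x5 = t['tip'] * 5:
           tip      tip_x5
day                       
Wed  22.500000  112.500000
Sun  16.333333   81.666667
Fri  13.666667   68.333333
take 2 rows with smallest tip:
           tip     tip_x5
day                      
Fri  13.666667  68.333333
Sun  16.333333  81.666667
value at position 1, column 'tip_x5' → 81.6666666667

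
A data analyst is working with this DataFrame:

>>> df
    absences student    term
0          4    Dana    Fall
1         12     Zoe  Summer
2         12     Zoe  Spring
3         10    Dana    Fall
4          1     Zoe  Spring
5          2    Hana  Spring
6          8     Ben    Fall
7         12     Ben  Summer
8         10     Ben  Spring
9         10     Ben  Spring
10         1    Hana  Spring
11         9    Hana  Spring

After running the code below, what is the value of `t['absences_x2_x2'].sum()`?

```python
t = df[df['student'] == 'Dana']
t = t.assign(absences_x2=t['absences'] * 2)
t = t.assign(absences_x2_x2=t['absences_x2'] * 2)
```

filter rows where student == 'Dana':
   absences student  term
0         4    Dana  Fall
3        10    Dana  Fall
add column absences_x2 = t['absences'] * 2:
   absences student  term  absences_x2
0         4    Dana  Fall            8
3        10    Dana  Fall           20
add column absences_x2_x2 = t['absences_x2'] * 2:
   absences student  term  absences_x2  absences_x2_x2
0         4    Dana  Fall            8              16
3        10    Dana  Fall           20              40
So sum() = 56.

56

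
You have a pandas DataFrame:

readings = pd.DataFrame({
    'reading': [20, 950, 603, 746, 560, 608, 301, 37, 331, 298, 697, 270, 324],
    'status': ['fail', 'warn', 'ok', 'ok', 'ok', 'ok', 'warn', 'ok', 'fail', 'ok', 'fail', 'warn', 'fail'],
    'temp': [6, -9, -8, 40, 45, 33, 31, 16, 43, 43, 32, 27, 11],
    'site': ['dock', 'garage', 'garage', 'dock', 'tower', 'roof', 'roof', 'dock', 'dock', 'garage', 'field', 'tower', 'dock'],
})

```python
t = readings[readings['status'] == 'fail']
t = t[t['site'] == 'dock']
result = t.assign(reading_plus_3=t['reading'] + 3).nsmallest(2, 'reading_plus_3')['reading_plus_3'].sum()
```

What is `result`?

filter rows where status == 'fail':
    reading status  temp   site
0        20   fail     6   dock
8       331   fail    43   dock
10      697   fail    32  field
12      324   fail    11   dock
filter rows where site == 'dock':
    reading status  temp  site
0        20   fail     6  dock
8       331   fail    43  dock
12      324   fail    11  dock
add column reading_plus_3 = t['reading'] + 3:
    reading status  temp  site  reading_plus_3
0        20   fail     6  dock              23
8       331   fail    43  dock             334
12      324   fail    11  dock             327
take 2 rows with smallest reading_plus_3:
    reading status  temp  site  reading_plus_3
0        20   fail     6  dock              23
12      324   fail    11  dock             327
Reading off the sum of column 'reading_plus_3', we get 350.

350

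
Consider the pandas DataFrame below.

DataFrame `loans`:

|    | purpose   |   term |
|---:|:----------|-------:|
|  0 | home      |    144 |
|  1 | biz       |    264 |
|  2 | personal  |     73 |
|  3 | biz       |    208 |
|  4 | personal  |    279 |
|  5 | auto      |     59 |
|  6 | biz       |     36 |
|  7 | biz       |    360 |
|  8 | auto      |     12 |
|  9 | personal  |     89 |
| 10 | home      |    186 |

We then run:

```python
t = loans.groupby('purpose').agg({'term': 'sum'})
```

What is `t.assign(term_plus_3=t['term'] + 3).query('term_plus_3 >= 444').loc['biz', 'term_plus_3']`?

group by purpose, sum of term:
          term
purpose       
auto        71
biz        868
home       330
personal   441
add column term_plus_3 = t['term'] + 3:
          term  term_plus_3
purpose                    
auto        71           74
biz        868          871
home       330          333
personal   441          444
filter rows where term_plus_3 >= 444:
          term  term_plus_3
purpose                    
biz        868          871
personal   441          444

871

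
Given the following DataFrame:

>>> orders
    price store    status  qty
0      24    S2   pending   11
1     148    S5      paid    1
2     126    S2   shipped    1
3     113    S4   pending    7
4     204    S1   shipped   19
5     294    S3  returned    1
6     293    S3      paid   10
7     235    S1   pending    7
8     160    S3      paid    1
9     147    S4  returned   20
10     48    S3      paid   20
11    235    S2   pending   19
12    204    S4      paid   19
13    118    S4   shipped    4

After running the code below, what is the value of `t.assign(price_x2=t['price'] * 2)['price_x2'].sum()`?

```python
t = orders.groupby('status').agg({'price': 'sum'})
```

4698

group by status, sum of price:
          price
status         
paid        853
pending     607
returned    441
shipped     448
add column price_x2 = t['price'] * 2:
          price  price_x2
status                   
paid        853      1706
pending     607      1214
returned    441       882
shipped     448       896
Hence 4698.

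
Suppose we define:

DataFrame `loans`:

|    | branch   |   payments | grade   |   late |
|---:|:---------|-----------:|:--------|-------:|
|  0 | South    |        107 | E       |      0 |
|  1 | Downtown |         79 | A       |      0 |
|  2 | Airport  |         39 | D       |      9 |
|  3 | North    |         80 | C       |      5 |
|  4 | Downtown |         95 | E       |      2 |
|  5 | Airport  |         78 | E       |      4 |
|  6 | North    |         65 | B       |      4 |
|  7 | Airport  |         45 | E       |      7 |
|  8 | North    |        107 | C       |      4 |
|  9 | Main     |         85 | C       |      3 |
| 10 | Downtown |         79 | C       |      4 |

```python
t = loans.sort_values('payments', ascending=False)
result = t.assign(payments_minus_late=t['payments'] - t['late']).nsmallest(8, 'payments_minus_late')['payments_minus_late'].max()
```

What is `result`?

sort by payments descending:
      branch  payments grade  late
0      South       107     E     0
8      North       107     C     4
4   Downtown        95     E     2
9       Main        85     C     3
3      North        80     C     5
1   Downtown        79     A     0
10  Downtown        79     C     4
5    Airport        78     E     4
6      North        65     B     4
7    Airport        45     E     7
2    Airport        39     D     9
add column payments_minus_late = t['payments'] - t['late']:
      branch  payments grade  late  payments_minus_late
0      South       107     E     0                  107
8      North       107     C     4                  103
4   Downtown        95     E     2                   93
9       Main        85     C     3                   82
3      North        80     C     5                   75
1   Downtown        79     A     0                   79
10  Downtown        79     C     4                   75
5    Airport        78     E     4                   74
6      North        65     B     4                   61
7    Airport        45     E     7                   38
2    Airport        39     D     9                   30
take 8 rows with smallest payments_minus_late:
      branch  payments grade  late  payments_minus_late
2    Airport        39     D     9                   30
7    Airport        45     E     7                   38
6      North        65     B     4                   61
5    Airport        78     E     4                   74
3      North        80     C     5                   75
10  Downtown        79     C     4                   75
1   Downtown        79     A     0                   79
9       Main        85     C     3                   82

82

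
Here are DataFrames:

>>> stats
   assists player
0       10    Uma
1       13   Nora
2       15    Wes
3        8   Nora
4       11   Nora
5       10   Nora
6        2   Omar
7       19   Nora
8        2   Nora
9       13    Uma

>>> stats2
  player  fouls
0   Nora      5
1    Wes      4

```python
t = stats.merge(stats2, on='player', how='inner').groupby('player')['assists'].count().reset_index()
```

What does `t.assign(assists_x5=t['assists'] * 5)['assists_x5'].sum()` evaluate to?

merge on 'player' (how='inner') → 7 rows:
   assists player  fouls
0       13   Nora      5
1       15    Wes      4
2        8   Nora      5
3       11   Nora      5
4       10   Nora      5
5       19   Nora      5
6        2   Nora      5
group by player, count of assists:
player
Nora    6
Wes     1
Name: assists, dtype: int64
reset_index():
  player  assists
0   Nora        6
1    Wes        1
add column assists_x5 = t['assists'] * 5:
  player  assists  assists_x5
0   Nora        6          30
1    Wes        1           5
sum of column 'assists_x5' → 35

35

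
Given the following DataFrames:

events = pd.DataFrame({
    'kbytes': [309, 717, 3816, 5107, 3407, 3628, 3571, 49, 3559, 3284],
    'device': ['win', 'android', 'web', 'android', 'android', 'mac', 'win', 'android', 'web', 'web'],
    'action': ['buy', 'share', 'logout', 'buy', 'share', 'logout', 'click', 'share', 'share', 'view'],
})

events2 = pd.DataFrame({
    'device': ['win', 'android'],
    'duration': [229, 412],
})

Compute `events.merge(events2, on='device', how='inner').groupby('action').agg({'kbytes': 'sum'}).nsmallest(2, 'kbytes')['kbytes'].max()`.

4173

merge on 'device' (how='inner') → 6 rows:
   kbytes   device action  duration
0     309      win    buy       229
1     717  android  share       412
2    5107  android    buy       412
3    3407  android  share       412
4    3571      win  click       229
5      49  android  share       412
group by action, sum of kbytes:
        kbytes
action        
buy       5416
click     3571
share     4173
take 2 rows with smallest kbytes:
        kbytes
action        
click     3571
share     4173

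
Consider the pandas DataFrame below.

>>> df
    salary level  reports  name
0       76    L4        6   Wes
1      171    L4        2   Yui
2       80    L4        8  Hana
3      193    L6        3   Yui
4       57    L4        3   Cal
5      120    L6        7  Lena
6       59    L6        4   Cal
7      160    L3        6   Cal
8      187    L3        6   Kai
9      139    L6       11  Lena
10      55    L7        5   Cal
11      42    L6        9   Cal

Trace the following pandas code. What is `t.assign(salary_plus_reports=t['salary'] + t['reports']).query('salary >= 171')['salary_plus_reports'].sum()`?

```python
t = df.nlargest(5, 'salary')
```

take 5 rows with largest salary:
   salary level  reports  name
3     193    L6        3   Yui
8     187    L3        6   Kai
1     171    L4        2   Yui
7     160    L3        6   Cal
9     139    L6       11  Lena
add column salary_plus_reports = t['salary'] + t['reports']:
   salary level  reports  name  salary_plus_reports
3     193    L6        3   Yui                  196
8     187    L3        6   Kai                  193
1     171    L4        2   Yui                  173
7     160    L3        6   Cal                  166
9     139    L6       11  Lena                  150
filter rows where salary >= 171:
   salary level  reports name  salary_plus_reports
3     193    L6        3  Yui                  196
8     187    L3        6  Kai                  193
1     171    L4        2  Yui                  173
sum of column 'salary_plus_reports' → 562

562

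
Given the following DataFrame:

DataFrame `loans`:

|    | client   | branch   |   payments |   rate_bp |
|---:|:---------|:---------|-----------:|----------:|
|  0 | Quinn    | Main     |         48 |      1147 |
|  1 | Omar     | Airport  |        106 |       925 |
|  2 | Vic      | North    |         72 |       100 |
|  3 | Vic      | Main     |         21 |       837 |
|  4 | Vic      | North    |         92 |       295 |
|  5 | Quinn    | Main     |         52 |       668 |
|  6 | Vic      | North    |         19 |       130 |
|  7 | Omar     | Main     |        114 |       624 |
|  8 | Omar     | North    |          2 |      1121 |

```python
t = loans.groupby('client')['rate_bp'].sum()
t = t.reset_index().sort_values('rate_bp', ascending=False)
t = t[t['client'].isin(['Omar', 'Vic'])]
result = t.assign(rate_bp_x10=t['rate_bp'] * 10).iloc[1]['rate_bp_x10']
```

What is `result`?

group by client, sum of rate_bp:
client
Omar     2670
Quinn    1815
Vic      1362
Name: rate_bp, dtype: int64
reset_index():
  client  rate_bp
0   Omar     2670
1  Quinn     1815
2    Vic     1362
sort by rate_bp descending:
  client  rate_bp
0   Omar     2670
1  Quinn     1815
2    Vic     1362
filter rows where client in ['Omar', 'Vic']:
  client  rate_bp
0   Omar     2670
2    Vic     1362
add column rate_bp_x10 = t['rate_bp'] * 10:
  client  rate_bp  rate_bp_x10
0   Omar     2670        26700
2    Vic     1362        13620
Reading off the value at position 1, column 'rate_bp_x10', we get 13620.

13620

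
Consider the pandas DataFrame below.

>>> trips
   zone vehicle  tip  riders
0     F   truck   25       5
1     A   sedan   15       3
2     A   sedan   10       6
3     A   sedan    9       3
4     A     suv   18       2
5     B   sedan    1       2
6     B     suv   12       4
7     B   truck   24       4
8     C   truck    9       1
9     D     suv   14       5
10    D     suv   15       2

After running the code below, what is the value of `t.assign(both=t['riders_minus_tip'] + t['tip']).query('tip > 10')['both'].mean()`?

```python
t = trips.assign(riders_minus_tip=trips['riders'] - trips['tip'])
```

add column riders_minus_tip = trips['riders'] - trips['tip']:
   zone vehicle  tip  riders  riders_minus_tip
0     F   truck   25       5               -20
1     A   sedan   15       3               -12
2     A   sedan   10       6                -4
3     A   sedan    9       3                -6
4     A     suv   18       2               -16
5     B   sedan    1       2                 1
6     B     suv   12       4                -8
7     B   truck   24       4               -20
8     C   truck    9       1                -8
9     D     suv   14       5                -9
10    D     suv   15       2               -13
add column both = t['riders_minus_tip'] + t['tip']:
   zone vehicle  tip  riders  riders_minus_tip  both
0     F   truck   25       5               -20     5
1     A   sedan   15       3               -12     3
2     A   sedan   10       6                -4     6
3     A   sedan    9       3                -6     3
4     A     suv   18       2               -16     2
5     B   sedan    1       2                 1     2
6     B     suv   12       4                -8     4
7     B   truck   24       4               -20     4
8     C   truck    9       1                -8     1
9     D     suv   14       5                -9     5
10    D     suv   15       2               -13     2
filter rows where tip > 10:
   zone vehicle  tip  riders  riders_minus_tip  both
0     F   truck   25       5               -20     5
1     A   sedan   15       3               -12     3
4     A     suv   18       2               -16     2
6     B     suv   12       4                -8     4
7     B   truck   24       4               -20     4
9     D     suv   14       5                -9     5
10    D     suv   15       2               -13     2

3.57142857143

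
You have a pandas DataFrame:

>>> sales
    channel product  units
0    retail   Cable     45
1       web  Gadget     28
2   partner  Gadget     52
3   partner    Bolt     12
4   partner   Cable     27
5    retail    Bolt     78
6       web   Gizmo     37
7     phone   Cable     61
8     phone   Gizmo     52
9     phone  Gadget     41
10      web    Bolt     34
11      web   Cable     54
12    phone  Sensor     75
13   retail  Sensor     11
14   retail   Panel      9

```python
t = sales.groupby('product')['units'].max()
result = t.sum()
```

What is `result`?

group by product, max of units:
product
Bolt      78
Cable     61
Gadget    52
Gizmo     52
Panel      9
Sensor    75
Name: units, dtype: int64
Taking the sum of the resulting series gives 327.

327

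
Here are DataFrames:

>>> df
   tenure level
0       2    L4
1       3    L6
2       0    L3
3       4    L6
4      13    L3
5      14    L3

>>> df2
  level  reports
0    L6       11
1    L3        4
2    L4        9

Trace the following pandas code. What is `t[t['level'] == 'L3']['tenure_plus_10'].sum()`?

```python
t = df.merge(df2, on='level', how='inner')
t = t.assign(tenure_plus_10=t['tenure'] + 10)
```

57

merge on 'level' (how='inner') → 6 rows:
   tenure level  reports
0       2    L4        9
1       3    L6       11
2       0    L3        4
3       4    L6       11
4      13    L3        4
5      14    L3        4
add column tenure_plus_10 = t['tenure'] + 10:
   tenure level  reports  tenure_plus_10
0       2    L4        9              12
1       3    L6       11              13
2       0    L3        4              10
3       4    L6       11              14
4      13    L3        4              23
5      14    L3        4              24
filter rows where level == 'L3':
   tenure level  reports  tenure_plus_10
2       0    L3        4              10
4      13    L3        4              23
5      14    L3        4              24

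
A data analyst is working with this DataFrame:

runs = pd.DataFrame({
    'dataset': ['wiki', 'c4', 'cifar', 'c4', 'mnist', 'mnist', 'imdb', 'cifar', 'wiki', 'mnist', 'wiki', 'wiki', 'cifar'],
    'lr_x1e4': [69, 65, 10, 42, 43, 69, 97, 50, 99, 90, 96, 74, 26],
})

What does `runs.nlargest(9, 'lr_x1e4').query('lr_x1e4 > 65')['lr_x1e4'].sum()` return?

594

take 9 rows with largest lr_x1e4:
   dataset  lr_x1e4
8     wiki       99
6     imdb       97
10    wiki       96
9    mnist       90
11    wiki       74
0     wiki       69
5    mnist       69
1       c4       65
7    cifar       50
filter rows where lr_x1e4 > 65:
   dataset  lr_x1e4
8     wiki       99
6     imdb       97
10    wiki       96
9    mnist       90
11    wiki       74
0     wiki       69
5    mnist       69
Then the sum of column 'lr_x1e4': 594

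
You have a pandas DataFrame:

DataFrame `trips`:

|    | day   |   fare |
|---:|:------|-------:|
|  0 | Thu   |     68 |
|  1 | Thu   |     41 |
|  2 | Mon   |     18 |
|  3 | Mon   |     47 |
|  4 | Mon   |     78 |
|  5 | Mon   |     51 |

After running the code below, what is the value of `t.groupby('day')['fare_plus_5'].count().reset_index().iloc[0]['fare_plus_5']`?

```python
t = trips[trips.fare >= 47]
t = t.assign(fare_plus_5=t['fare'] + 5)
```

filter rows where fare >= 47:
   day  fare
0  Thu    68
3  Mon    47
4  Mon    78
5  Mon    51
add column fare_plus_5 = t['fare'] + 5:
   day  fare  fare_plus_5
0  Thu    68           73
3  Mon    47           52
4  Mon    78           83
5  Mon    51           56
group by day, count of fare_plus_5:
day
Mon    3
Thu    1
Name: fare_plus_5, dtype: int64
reset_index():
   day  fare_plus_5
0  Mon            3
1  Thu            1
Finally, value at position 0, column 'fare_plus_5' = 3.

3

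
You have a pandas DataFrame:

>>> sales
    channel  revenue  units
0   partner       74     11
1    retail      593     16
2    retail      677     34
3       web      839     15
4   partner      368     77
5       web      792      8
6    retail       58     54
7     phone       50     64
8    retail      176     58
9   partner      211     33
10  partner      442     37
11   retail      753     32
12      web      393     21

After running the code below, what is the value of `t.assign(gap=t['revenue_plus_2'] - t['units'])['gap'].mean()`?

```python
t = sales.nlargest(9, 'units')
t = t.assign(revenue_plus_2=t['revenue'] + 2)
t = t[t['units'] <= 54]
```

take 9 rows with largest units:
    channel  revenue  units
4   partner      368     77
7     phone       50     64
8    retail      176     58
6    retail       58     54
10  partner      442     37
2    retail      677     34
9   partner      211     33
11   retail      753     32
12      web      393     21
add column revenue_plus_2 = t['revenue'] + 2:
    channel  revenue  units  revenue_plus_2
4   partner      368     77             370
7     phone       50     64              52
8    retail      176     58             178
6    retail       58     54              60
10  partner      442     37             444
2    retail      677     34             679
9   partner      211     33             213
11   retail      753     32             755
12      web      393     21             395
filter rows where units <= 54:
    channel  revenue  units  revenue_plus_2
6    retail       58     54              60
10  partner      442     37             444
2    retail      677     34             679
9   partner      211     33             213
11   retail      753     32             755
12      web      393     21             395
add column gap = t['revenue_plus_2'] - t['units']:
    channel  revenue  units  revenue_plus_2  gap
6    retail       58     54              60    6
10  partner      442     37             444  407
2    retail      677     34             679  645
9   partner      211     33             213  180
11   retail      753     32             755  723
12      web      393     21             395  374
mean of column 'gap' → 389.166666667

389.166666667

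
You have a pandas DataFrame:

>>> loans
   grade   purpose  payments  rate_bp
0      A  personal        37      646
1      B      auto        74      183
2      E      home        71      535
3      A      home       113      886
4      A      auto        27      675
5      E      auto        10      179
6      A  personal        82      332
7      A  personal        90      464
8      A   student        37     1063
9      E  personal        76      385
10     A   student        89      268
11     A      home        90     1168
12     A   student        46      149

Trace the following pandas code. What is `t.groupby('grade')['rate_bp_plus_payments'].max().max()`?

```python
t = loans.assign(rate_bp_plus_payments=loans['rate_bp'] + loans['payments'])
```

1258

add column rate_bp_plus_payments = loans['rate_bp'] + loans['payments']:
   grade   purpose  payments  rate_bp  rate_bp_plus_payments
0      A  personal        37      646                    683
1      B      auto        74      183                    257
2      E      home        71      535                    606
3      A      home       113      886                    999
4      A      auto        27      675                    702
5      E      auto        10      179                    189
6      A  personal        82      332                    414
7      A  personal        90      464                    554
8      A   student        37     1063                   1100
9      E  personal        76      385                    461
10     A   student        89      268                    357
11     A      home        90     1168                   1258
12     A   student        46      149                    195
group by grade, max of rate_bp_plus_payments:
grade
A    1258
B     257
E     606
Name: rate_bp_plus_payments, dtype: int64
The max of the resulting series is 1258.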